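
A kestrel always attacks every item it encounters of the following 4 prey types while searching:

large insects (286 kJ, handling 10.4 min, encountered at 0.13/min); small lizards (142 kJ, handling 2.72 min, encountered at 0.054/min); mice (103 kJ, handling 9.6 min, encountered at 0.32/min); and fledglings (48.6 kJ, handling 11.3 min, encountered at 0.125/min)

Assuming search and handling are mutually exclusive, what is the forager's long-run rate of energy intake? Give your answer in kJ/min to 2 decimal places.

12.01 kJ/min

R = Σλ_iE_i / (1 + Σλ_ih_i)
Numerator: 0.13×286 + 0.054×142 + 0.32×103 + 0.125×48.6 = 83.88
Denominator: 1 + 0.13×10.4 + 0.054×2.72 + 0.32×9.6 + 0.125×11.3 = 6.983
R = 83.88/6.983 = 12.01 kJ/min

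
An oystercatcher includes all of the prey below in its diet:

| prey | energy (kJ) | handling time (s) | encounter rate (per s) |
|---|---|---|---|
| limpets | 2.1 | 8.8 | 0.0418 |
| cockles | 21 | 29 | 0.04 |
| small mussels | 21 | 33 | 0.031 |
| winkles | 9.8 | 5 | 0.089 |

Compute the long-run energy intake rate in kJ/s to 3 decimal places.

0.613 kJ/s

Energy encountered per unit search time: 0.0418×2.1 + 0.04×21 + 0.031×21 + 0.089×9.8 = 2.451 kJ/s.
Handling time per unit search time: 0.0418×8.8 + 0.04×29 + 0.031×33 + 0.089×5 = 2.996.
Rate = 2.451/(1 + 2.996) = 0.6134 kJ/s.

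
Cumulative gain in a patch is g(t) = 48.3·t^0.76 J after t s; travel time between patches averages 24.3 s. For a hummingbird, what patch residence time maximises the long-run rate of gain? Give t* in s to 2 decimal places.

76.95 s

Optimal t* satisfies g'(t*) = g(t*)/(T + t*).
g'(t) = 0.76·48.3·t^-0.24. Setting 0.76·48.3·t^-0.24 = 48.3·t^0.76/(24.3+t) gives 0.76(24.3+t) = t, so 0.24·t = 0.76×24.3.
t* = 0.76×24.3/0.24 = 76.95 s.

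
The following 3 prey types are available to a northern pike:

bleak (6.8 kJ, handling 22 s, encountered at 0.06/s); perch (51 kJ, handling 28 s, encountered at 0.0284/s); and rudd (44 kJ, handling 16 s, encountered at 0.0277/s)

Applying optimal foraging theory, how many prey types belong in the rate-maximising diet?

2

Profitabilities (E/h, kJ/s): rudd 2.75, perch 1.82, bleak 0.309. Add prey in this order while the next type's profitability exceeds the intake rate on those already taken.
Rate on top 1: 0.8445. perch: 1.82 > 0.8445 → include.
Rate on top 2: 1.192. bleak: 0.309 < 1.192 → exclude; stop.
Optimal diet: rudd, perch — 2 of 3 types.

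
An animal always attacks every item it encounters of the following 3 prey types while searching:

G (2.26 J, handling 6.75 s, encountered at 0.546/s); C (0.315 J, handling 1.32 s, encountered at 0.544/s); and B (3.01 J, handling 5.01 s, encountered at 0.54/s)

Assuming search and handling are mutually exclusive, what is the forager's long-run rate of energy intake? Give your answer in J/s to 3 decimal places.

0.374 J/s

Energy encountered per unit search time: 0.546×2.26 + 0.544×0.315 + 0.54×3.01 = 3.031 J/s.
Handling time per unit search time: 0.546×6.75 + 0.544×1.32 + 0.54×5.01 = 7.109.
Rate = 3.031/(1 + 7.109) = 0.3737 J/s.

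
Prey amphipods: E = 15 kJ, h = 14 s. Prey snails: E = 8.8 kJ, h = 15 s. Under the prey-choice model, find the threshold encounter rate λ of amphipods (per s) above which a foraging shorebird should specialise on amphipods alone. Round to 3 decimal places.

0.086 per s

The zero-one rule: include snails iff E₂/h₂ > λE₁/(1+λh₁). Equality gives the switch point.
λE₁h₂ = E₂ + λE₂h₁ ⇒ λ = E₂/(E₁h₂ − E₂h₁) = 8.8/(225 − 123.2) = 0.08644 per s.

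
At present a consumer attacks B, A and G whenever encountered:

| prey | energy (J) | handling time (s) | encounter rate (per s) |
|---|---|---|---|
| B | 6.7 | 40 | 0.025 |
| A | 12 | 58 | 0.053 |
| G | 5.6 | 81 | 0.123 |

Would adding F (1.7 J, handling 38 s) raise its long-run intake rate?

No

Current rate: (0.025×6.7 + 0.053×12 + 0.123×5.6)/(1 + 0.025×40 + 0.053×58 + 0.123×81) = 0.09924 J/s.
F: E/h = 1.7/38 = 0.04474 J/s.
0.04474 < 0.09924, so adding F would lower the average — exclude it.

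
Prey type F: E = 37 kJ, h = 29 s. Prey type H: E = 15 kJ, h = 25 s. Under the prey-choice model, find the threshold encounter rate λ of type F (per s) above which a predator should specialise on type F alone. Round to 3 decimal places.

At the threshold, the rate on type F alone equals the profitability of type H: λ·37/(1 + λ·29) = 15/25 = 0.6.
Rearranging, λ(37 − 0.6×29) = 0.6, so λ = 0.6/19.6 = 0.03061 per s.

0.031 per s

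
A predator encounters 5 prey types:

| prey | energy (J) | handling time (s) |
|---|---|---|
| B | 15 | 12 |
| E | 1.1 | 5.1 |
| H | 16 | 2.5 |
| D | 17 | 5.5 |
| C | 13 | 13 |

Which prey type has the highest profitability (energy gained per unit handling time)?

H

Profitability E/h (J/s): B = 15/12 = 1.25, E = 1.1/5.1 = 0.216, H = 16/2.5 = 6.4, D = 17/5.5 = 3.09, C = 13/13 = 1.
Ranked: H > D > B > C > E.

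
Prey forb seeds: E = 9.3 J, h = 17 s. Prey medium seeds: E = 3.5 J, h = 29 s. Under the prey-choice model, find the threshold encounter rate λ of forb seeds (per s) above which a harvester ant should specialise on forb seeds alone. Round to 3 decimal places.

Drop medium seeds once their profitability E₂/h₂ falls below the rate achievable on forb seeds alone: E₂/h₂ = λE₁/(1 + λh₁).
Solve for λ: λE₁h₂ = E₂(1 + λh₁) → λ(E₁h₂ − E₂h₁) = E₂ → λ = E₂/(E₁h₂ − E₂h₁).
λ = 3.5/(9.3×29 − 3.5×17) = 3.5/210.2 = 0.01665 per s.

0.017 per s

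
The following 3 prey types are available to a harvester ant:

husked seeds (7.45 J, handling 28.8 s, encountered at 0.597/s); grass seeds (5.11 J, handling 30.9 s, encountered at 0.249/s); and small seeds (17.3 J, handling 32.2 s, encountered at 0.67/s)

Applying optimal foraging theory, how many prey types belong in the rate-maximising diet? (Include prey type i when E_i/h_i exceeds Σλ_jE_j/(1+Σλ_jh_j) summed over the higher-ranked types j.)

1

Rank by E/h (J/s): small seeds 0.537, husked seeds 0.259, grass seeds 0.165. Include each in turn until the next type's E/h falls below the running intake rate.
Rate on top 1: 0.5135. husked seeds: 0.259 < 0.5135 → exclude; stop.
Optimal diet: small seeds — 1 of 3 types.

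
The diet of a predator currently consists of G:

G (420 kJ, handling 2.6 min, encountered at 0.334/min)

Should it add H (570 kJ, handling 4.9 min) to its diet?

Yes

On G alone, R = ΣλE/(1+Σλh) = 140.3/1.868 = 75.08 kJ/min.
Profitability of H: 570/4.9 = 116.3 kJ/min.
116.3 > 75.08, so adding H raises the average — include it.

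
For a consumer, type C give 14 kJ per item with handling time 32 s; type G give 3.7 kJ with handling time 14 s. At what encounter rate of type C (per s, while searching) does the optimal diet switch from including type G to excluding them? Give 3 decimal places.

Drop type G once their profitability E₂/h₂ falls below the rate achievable on type C alone: E₂/h₂ = λE₁/(1 + λh₁).
Solve for λ: λE₁h₂ = E₂(1 + λh₁) → λ(E₁h₂ − E₂h₁) = E₂ → λ = E₂/(E₁h₂ − E₂h₁).
λ = 3.7/(14×14 − 3.7×32) = 3.7/77.6 = 0.04768 per s.

0.048 per s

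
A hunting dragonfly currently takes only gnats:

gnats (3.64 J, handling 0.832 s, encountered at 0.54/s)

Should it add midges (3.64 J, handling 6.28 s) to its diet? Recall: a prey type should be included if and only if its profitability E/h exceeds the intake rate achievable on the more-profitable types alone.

No

Intake rate on the current diet: R = (0.54×3.64) / (1 + 0.54×0.832) = 1.966/1.449 = 1.356 J/s.
Profitability of midges: 3.64/6.28 = 0.5796 J/s.
Since 0.5796 < R, time spent handling midges is better spent searching.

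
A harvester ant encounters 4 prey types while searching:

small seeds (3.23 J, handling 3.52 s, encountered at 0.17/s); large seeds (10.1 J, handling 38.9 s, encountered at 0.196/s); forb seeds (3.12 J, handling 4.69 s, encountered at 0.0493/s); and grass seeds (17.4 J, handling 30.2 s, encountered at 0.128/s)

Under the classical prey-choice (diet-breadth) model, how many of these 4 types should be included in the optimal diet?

3

Profitabilities (E/h, J/s): small seeds 0.918, forb seeds 0.665, grass seeds 0.576, large seeds 0.26. Add prey in this order while the next type's profitability exceeds the intake rate on those already taken.
Rate on top 1: 0.3435. forb seeds: 0.665 > 0.3435 → include.
Rate on top 2: 0.3842. grass seeds: 0.576 > 0.3842 → include.
Rate on top 3: 0.5145. large seeds: 0.26 < 0.5145 → exclude; stop.
Optimal diet: small seeds, forb seeds, grass seeds — 3 of 4 types.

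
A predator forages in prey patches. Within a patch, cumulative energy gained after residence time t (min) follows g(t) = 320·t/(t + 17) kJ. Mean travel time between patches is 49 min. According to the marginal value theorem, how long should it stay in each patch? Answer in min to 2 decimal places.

28.86 min

Maximise g(t)/(T+t): set derivative to zero → g'(t)(T+t) = g(t).
g'(t) = 320·17/(t + 17)². Setting 320·17/(t+17)² = 320t/[(t+17)(49+t)] gives 17(49+t) = t(t+17), so t² = 17×49 = 833.
t* = √833 = 28.86 min.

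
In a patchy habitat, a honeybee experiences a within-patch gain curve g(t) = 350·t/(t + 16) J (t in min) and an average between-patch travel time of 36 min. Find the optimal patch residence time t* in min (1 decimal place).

Optimal t* satisfies g'(t*) = g(t*)/(T + t*).
g'(t) = 350·16/(t + 16)². Setting 350·16/(t+16)² = 350t/[(t+16)(36+t)] gives 16(36+t) = t(t+16), so t² = 16×36 = 576.
t* = √576 = 24 min.

24.0 min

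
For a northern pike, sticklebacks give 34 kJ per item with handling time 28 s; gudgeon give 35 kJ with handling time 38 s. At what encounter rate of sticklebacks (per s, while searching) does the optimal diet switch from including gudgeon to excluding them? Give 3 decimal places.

The zero-one rule: include gudgeon iff E₂/h₂ > λE₁/(1+λh₁). Equality gives the switch point.
λE₁h₂ = E₂ + λE₂h₁ ⇒ λ = E₂/(E₁h₂ − E₂h₁) = 35/(1292 − 980) = 0.1122 per s.

0.112 per s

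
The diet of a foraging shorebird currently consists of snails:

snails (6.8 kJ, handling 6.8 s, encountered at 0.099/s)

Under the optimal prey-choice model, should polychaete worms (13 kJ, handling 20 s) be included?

Yes

Current rate: (0.099×6.8)/(1 + 0.099×6.8) = 0.4023 kJ/s.
Profitability of polychaete worms: 13/20 = 0.65 kJ/s.
Since 0.65 > R, including polychaete worms increases the long-run rate.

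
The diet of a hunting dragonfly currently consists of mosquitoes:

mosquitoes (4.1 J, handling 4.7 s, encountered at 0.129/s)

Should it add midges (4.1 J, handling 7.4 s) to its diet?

Yes

Current rate: (0.129×4.1)/(1 + 0.129×4.7) = 0.3293 J/s.
midges: E/h = 4.1/7.4 = 0.5541 J/s.
Since 0.5541 > R, including midges increases the long-run rate.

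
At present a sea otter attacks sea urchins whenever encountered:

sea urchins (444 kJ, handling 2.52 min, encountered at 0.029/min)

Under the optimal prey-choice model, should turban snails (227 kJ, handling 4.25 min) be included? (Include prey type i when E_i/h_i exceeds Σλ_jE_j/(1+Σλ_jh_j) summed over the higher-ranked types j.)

Intake rate on the current diet: R = (0.029×444) / (1 + 0.029×2.52) = 12.88/1.073 = 12 kJ/min.
Profitability of turban snails: 227/4.25 = 53.41 kJ/min.
53.41 > 12, so adding turban snails raises the average — include it.

Yes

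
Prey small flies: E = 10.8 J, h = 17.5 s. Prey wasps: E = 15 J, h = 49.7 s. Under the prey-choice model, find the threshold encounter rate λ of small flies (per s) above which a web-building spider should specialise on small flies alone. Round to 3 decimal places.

0.055 per s

At the threshold, the rate on small flies alone equals the profitability of wasps: λ·10.8/(1 + λ·17.5) = 15/49.7 = 0.3018.
Rearranging, λ(10.8 − 0.3018×17.5) = 0.3018, so λ = 0.3018/5.518 = 0.05469 per s.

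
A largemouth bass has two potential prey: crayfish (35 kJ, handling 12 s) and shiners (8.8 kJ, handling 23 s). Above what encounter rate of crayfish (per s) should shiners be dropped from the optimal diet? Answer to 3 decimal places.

Drop shiners once their profitability E₂/h₂ falls below the rate achievable on crayfish alone: E₂/h₂ = λE₁/(1 + λh₁).
Solve for λ: λE₁h₂ = E₂(1 + λh₁) → λ(E₁h₂ − E₂h₁) = E₂ → λ = E₂/(E₁h₂ − E₂h₁).
λ = 8.8/(35×23 − 8.8×12) = 8.8/699.4 = 0.01258 per s.

0.013 per s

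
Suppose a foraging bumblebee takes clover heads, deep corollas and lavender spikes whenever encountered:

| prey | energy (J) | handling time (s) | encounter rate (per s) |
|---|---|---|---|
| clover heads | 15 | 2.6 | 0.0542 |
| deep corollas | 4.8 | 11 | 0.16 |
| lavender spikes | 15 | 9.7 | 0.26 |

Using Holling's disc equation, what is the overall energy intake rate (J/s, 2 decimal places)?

1.01 J/s

Energy encountered per unit search time: 0.0542×15 + 0.16×4.8 + 0.26×15 = 5.481 J/s.
Handling time per unit search time: 0.0542×2.6 + 0.16×11 + 0.26×9.7 = 4.423.
Rate = 5.481/(1 + 4.423) = 1.011 J/s.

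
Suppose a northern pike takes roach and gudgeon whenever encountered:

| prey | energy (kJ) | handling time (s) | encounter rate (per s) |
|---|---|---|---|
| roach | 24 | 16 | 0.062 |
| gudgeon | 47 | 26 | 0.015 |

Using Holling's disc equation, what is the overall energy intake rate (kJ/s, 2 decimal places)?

0.92 kJ/s

Energy encountered per unit search time: 0.062×24 + 0.015×47 = 2.193 kJ/s.
Handling time per unit search time: 0.062×16 + 0.015×26 = 1.382.
Rate = 2.193/(1 + 1.382) = 0.9207 kJ/s.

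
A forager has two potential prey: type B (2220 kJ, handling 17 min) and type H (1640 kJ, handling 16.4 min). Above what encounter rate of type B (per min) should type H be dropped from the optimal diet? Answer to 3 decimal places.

The zero-one rule: include type H iff E₂/h₂ > λE₁/(1+λh₁). Equality gives the switch point.
λE₁h₂ = E₂ + λE₂h₁ ⇒ λ = E₂/(E₁h₂ − E₂h₁) = 1640/(3.641e+04 − 2.788e+04) = 0.1923 per min.

0.192 per min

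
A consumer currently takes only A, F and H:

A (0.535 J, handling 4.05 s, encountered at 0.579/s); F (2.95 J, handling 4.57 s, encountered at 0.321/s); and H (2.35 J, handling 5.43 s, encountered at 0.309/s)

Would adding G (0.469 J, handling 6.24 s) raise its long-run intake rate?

Intake rate on the current diet: R = (0.579×0.535 + 0.321×2.95 + 0.309×2.35) / (1 + 0.579×4.05 + 0.321×4.57 + 0.309×5.43) = 1.983/6.49 = 0.3055 J/s.
G: E/h = 0.469/6.24 = 0.07516 J/s.
0.07516 < 0.3055, so adding G would lower the average — exclude it.

No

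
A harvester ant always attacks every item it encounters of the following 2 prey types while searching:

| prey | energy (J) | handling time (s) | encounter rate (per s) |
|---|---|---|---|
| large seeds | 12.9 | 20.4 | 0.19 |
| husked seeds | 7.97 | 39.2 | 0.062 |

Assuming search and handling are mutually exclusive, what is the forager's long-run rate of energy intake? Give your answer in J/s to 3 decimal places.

Energy encountered per unit search time: 0.19×12.9 + 0.062×7.97 = 2.945 J/s.
Handling time per unit search time: 0.19×20.4 + 0.062×39.2 = 6.306.
Rate = 2.945/(1 + 6.306) = 0.4031 J/s.

0.403 J/s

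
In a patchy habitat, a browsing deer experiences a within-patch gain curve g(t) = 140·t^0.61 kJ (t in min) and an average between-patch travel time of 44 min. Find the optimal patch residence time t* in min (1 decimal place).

68.8 min

Maximise g(t)/(T+t): set derivative to zero → g'(t)(T+t) = g(t).
g'(t) = 0.61·140·t^-0.39. Setting 0.61·140·t^-0.39 = 140·t^0.61/(44+t) gives 0.61(44+t) = t, so 0.39·t = 0.61×44.
t* = 0.61×44/0.39 = 68.82 min.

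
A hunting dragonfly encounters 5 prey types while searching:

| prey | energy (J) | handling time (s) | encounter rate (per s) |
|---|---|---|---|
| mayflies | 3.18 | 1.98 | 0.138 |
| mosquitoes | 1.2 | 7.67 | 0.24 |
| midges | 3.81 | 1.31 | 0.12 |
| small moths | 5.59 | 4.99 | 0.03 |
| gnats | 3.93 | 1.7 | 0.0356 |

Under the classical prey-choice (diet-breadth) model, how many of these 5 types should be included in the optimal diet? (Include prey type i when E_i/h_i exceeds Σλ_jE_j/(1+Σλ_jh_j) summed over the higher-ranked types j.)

E/h in descending order: midges 2.91, gnats 2.31, mayflies 1.61, small moths 1.12, mosquitoes 0.156 J/s. The optimal diet is the largest prefix of this list for which every included type satisfies E_i/h_i > R on the types above it.
Rate on top 1: 0.3951. gnats: 2.31 > 0.3951 → include.
Rate on top 2: 0.4903. mayflies: 1.61 > 0.4903 → include.
Rate on top 3: 0.6948. small moths: 1.12 > 0.6948 → include.
Rate on top 4: 0.7336. mosquitoes: 0.156 < 0.7336 → exclude; stop.
Optimal diet: midges, gnats, mayflies, small moths — 4 of 5 types.

4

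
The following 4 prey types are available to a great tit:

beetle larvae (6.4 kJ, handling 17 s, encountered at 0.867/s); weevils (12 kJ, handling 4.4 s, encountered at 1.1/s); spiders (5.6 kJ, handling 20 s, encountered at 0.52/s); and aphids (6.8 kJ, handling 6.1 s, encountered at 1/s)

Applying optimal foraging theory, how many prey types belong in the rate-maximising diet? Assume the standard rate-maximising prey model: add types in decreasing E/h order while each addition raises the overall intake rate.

Rank by E/h (kJ/s): weevils 2.73, aphids 1.11, beetle larvae 0.376, spiders 0.28. Include each in turn until the next type's E/h falls below the running intake rate.
Rate on top 1: 2.26. aphids: 1.11 < 2.26 → exclude; stop.
Optimal diet: weevils — 1 of 4 types.

1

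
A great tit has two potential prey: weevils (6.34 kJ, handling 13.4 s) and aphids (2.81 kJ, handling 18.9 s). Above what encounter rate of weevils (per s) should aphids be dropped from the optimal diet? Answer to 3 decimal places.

Drop aphids once their profitability E₂/h₂ falls below the rate achievable on weevils alone: E₂/h₂ = λE₁/(1 + λh₁).
Solve for λ: λE₁h₂ = E₂(1 + λh₁) → λ(E₁h₂ − E₂h₁) = E₂ → λ = E₂/(E₁h₂ − E₂h₁).
λ = 2.81/(6.34×18.9 − 2.81×13.4) = 2.81/82.17 = 0.0342 per s.

0.034 per s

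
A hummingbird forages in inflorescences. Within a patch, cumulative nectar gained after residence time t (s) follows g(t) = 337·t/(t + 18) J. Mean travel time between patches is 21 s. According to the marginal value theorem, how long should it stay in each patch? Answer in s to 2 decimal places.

19.44 s

Maximise g(t)/(T+t): set derivative to zero → g'(t)(T+t) = g(t).
g'(t) = 337·18/(t + 18)². Setting 337·18/(t+18)² = 337t/[(t+18)(21+t)] gives 18(21+t) = t(t+18), so t² = 18×21 = 378.
t* = √378 = 19.44 s.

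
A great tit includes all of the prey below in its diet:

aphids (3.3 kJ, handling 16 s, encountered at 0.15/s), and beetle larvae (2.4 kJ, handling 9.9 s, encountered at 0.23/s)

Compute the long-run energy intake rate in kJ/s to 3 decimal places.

0.184 kJ/s

Energy encountered per unit search time: 0.15×3.3 + 0.23×2.4 = 1.047 kJ/s.
Handling time per unit search time: 0.15×16 + 0.23×9.9 = 4.677.
Rate = 1.047/(1 + 4.677) = 0.1844 kJ/s.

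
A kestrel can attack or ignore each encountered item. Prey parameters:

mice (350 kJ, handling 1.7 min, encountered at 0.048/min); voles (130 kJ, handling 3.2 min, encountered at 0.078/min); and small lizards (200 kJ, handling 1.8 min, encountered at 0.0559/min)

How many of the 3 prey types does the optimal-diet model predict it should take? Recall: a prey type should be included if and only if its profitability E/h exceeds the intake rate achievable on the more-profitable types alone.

Rank by E/h (kJ/min): mice 206, small lizards 111, voles 40.6. Include each in turn until the next type's E/h falls below the running intake rate.
Rate on top 1: 15.53. small lizards: 111 > 15.53 → include.
Rate on top 2: 23.67. voles: 40.6 > 23.67 → include.
Optimal diet: mice, small lizards, voles — 3 of 3 types.

3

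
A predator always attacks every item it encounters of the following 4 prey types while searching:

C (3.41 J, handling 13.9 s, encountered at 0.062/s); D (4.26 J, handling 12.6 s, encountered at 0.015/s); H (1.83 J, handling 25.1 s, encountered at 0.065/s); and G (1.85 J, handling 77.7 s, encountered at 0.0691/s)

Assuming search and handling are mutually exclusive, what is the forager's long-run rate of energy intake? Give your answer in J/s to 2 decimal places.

R = (0.062×3.41 + 0.015×4.26 + 0.065×1.83 + 0.0691×1.85) / (1 + 0.062×13.9 + 0.015×12.6 + 0.065×25.1 + 0.0691×77.7) = 0.5221/9.051 = 0.05768 J/s.

0.06 J/s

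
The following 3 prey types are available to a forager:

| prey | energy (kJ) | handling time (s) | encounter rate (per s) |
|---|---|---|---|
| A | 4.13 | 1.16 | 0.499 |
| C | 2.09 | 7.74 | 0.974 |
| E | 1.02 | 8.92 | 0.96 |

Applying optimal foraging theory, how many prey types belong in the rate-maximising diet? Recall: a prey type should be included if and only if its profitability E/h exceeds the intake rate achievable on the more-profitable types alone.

1

E/h in descending order: A 3.56, C 0.27, E 0.114 kJ/s. The optimal diet is the largest prefix of this list for which every included type satisfies E_i/h_i > R on the types above it.
Rate on top 1: 1.305. C: 0.27 < 1.305 → exclude; stop.
Optimal diet: A — 1 of 3 types.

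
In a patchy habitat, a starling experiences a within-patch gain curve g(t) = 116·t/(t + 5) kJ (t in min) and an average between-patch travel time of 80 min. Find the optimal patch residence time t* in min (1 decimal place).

By the marginal value theorem, leave when the instantaneous gain rate g'(t) equals the habitat-wide average g(t)/(T + t).
g'(t) = 116·5/(t + 5)². Setting 116·5/(t+5)² = 116t/[(t+5)(80+t)] gives 5(80+t) = t(t+5), so t² = 5×80 = 400.
t* = √400 = 20 min.

20.0 min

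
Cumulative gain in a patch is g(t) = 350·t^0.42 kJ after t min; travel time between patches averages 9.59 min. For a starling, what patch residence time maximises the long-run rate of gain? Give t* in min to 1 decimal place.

Optimal t* satisfies g'(t*) = g(t*)/(T + t*).
g'(t) = 0.42·350·t^-0.58. Setting 0.42·350·t^-0.58 = 350·t^0.42/(9.59+t) gives 0.42(9.59+t) = t, so 0.58·t = 0.42×9.59.
t* = 0.42×9.59/0.58 = 6.944 min.

6.9 min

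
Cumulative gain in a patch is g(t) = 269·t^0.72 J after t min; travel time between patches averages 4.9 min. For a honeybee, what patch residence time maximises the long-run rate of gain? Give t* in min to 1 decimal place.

Maximise g(t)/(T+t): set derivative to zero → g'(t)(T+t) = g(t).
g'(t) = 0.72·269·t^-0.28. Setting 0.72·269·t^-0.28 = 269·t^0.72/(4.9+t) gives 0.72(4.9+t) = t, so 0.28·t = 0.72×4.9.
t* = 0.72×4.9/0.28 = 12.6 min.

12.6 min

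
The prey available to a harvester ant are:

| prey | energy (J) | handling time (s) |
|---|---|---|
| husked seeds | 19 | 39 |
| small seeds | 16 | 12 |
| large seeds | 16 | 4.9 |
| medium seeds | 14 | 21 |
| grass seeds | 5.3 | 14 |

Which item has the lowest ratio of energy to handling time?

Profitability E/h (J/s): husked seeds = 19/39 = 0.487, small seeds = 16/12 = 1.33, large seeds = 16/4.9 = 3.27, medium seeds = 14/21 = 0.667, grass seeds = 5.3/14 = 0.379.
Ranked: large seeds > small seeds > medium seeds > husked seeds > grass seeds.

grass seeds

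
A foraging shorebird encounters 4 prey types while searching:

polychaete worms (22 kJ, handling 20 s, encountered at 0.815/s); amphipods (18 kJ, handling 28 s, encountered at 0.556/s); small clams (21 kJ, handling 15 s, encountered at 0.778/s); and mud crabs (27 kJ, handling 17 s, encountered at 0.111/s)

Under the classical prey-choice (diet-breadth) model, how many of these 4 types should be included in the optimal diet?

2

E/h in descending order: mud crabs 1.59, small clams 1.4, polychaete worms 1.1, amphipods 0.643 kJ/s. The optimal diet is the largest prefix of this list for which every included type satisfies E_i/h_i > R on the types above it.
Rate on top 1: 1.038. small clams: 1.4 > 1.038 → include.
Rate on top 2: 1.328. polychaete worms: 1.1 < 1.328 → exclude; stop.
Optimal diet: mud crabs, small clams — 2 of 4 types.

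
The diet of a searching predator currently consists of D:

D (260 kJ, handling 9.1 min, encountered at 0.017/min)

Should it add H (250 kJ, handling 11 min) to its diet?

Intake rate on the current diet: R = (0.017×260) / (1 + 0.017×9.1) = 4.42/1.155 = 3.828 kJ/min.
H: E/h = 250/11 = 22.73 kJ/min.
22.73 > 3.828, so adding H raises the average — include it.

Yes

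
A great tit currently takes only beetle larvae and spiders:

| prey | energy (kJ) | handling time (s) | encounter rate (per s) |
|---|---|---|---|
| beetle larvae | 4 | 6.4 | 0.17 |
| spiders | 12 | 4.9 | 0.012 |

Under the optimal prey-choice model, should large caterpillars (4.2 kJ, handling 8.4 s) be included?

On beetle larvae and spiders alone, R = ΣλE/(1+Σλh) = 0.824/2.147 = 0.3838 kJ/s.
large caterpillars: E/h = 4.2/8.4 = 0.5 kJ/s.
Since 0.5 > R, including large caterpillars increases the long-run rate.

Yes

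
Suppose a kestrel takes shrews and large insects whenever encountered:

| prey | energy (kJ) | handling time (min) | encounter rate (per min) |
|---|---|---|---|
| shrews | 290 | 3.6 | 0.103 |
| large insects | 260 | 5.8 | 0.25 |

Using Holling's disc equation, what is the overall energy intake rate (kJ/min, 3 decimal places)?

33.632 kJ/min

R = Σλ_iE_i / (1 + Σλ_ih_i)
Numerator: 0.103×290 + 0.25×260 = 94.87
Denominator: 1 + 0.103×3.6 + 0.25×5.8 = 2.821
R = 94.87/2.821 = 33.63 kJ/min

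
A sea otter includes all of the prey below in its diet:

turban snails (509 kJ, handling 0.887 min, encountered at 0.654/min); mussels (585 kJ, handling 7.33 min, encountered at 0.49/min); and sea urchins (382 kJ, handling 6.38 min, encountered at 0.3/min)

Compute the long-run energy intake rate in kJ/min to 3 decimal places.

103.607 kJ/min

Energy encountered per unit search time: 0.654×509 + 0.49×585 + 0.3×382 = 734.1 kJ/min.
Handling time per unit search time: 0.654×0.887 + 0.49×7.33 + 0.3×6.38 = 6.086.
Rate = 734.1/(1 + 6.086) = 103.6 kJ/min.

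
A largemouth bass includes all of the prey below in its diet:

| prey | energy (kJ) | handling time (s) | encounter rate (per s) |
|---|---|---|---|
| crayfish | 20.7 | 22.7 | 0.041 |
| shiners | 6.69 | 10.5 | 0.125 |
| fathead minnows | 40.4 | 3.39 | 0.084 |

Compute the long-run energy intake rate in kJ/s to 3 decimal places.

Energy encountered per unit search time: 0.041×20.7 + 0.125×6.69 + 0.084×40.4 = 5.079 kJ/s.
Handling time per unit search time: 0.041×22.7 + 0.125×10.5 + 0.084×3.39 = 2.528.
Rate = 5.079/(1 + 2.528) = 1.44 kJ/s.

1.440 kJ/s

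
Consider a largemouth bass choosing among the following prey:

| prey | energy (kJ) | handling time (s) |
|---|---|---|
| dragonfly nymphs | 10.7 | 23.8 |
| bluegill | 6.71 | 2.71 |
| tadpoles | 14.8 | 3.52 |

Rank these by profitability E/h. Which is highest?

tadpoles

Profitability E/h (kJ/s): dragonfly nymphs = 10.7/23.8 = 0.45, bluegill = 6.71/2.71 = 2.48, tadpoles = 14.8/3.52 = 4.2.
Ranked: tadpoles > bluegill > dragonfly nymphs.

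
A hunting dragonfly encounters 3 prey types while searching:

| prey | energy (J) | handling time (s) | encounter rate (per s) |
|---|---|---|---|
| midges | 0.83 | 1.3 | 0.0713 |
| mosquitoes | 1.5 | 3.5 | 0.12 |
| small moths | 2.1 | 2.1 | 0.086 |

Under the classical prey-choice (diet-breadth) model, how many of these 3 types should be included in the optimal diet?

Rank by E/h (J/s): small moths 1, midges 0.638, mosquitoes 0.429. Include each in turn until the next type's E/h falls below the running intake rate.
Rate on top 1: 0.153. midges: 0.638 > 0.153 → include.
Rate on top 2: 0.1883. mosquitoes: 0.429 > 0.1883 → include.
Optimal diet: small moths, midges, mosquitoes — 3 of 3 types.

3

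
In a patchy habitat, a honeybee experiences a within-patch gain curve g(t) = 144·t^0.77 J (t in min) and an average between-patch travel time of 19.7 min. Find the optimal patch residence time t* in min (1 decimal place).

66.0 min

Maximise g(t)/(T+t): set derivative to zero → g'(t)(T+t) = g(t).
g'(t) = 0.77·144·t^-0.23. Setting 0.77·144·t^-0.23 = 144·t^0.77/(19.7+t) gives 0.77(19.7+t) = t, so 0.23·t = 0.77×19.7.
t* = 0.77×19.7/0.23 = 65.95 min.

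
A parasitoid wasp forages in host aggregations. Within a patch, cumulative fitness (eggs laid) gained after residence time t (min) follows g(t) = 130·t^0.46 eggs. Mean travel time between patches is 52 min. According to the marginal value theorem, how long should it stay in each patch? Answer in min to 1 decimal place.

44.3 min

Optimal t* satisfies g'(t*) = g(t*)/(T + t*).
g'(t) = 0.46·130·t^-0.54. Setting 0.46·130·t^-0.54 = 130·t^0.46/(52+t) gives 0.46(52+t) = t, so 0.54·t = 0.46×52.
t* = 0.46×52/0.54 = 44.3 min.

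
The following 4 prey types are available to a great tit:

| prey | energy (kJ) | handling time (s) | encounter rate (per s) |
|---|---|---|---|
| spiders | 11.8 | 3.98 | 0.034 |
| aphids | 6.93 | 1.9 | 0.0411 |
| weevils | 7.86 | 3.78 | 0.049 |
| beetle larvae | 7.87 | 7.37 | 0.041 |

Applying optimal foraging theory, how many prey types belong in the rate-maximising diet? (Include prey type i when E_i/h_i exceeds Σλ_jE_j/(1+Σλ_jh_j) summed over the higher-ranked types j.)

E/h in descending order: aphids 3.65, spiders 2.96, weevils 2.08, beetle larvae 1.07 kJ/s. The optimal diet is the largest prefix of this list for which every included type satisfies E_i/h_i > R on the types above it.
Rate on top 1: 0.2642. spiders: 2.96 > 0.2642 → include.
Rate on top 2: 0.5654. weevils: 2.08 > 0.5654 → include.
Rate on top 3: 0.7659. beetle larvae: 1.07 > 0.7659 → include.
Optimal diet: aphids, spiders, weevils, beetle larvae — 4 of 4 types.

4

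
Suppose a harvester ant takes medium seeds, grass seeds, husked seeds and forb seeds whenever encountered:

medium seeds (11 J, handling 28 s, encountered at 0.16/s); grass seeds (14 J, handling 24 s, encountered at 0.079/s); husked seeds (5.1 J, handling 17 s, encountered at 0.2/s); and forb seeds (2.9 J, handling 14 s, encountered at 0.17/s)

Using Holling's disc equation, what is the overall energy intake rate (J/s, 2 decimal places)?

0.33 J/s

Energy encountered per unit search time: 0.16×11 + 0.079×14 + 0.2×5.1 + 0.17×2.9 = 4.379 J/s.
Handling time per unit search time: 0.16×28 + 0.079×24 + 0.2×17 + 0.17×14 = 12.16.
Rate = 4.379/(1 + 12.16) = 0.3329 J/s.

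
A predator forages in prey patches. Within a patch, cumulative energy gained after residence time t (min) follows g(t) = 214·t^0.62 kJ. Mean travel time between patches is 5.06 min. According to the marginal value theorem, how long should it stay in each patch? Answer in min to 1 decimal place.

By the marginal value theorem, leave when the instantaneous gain rate g'(t) equals the habitat-wide average g(t)/(T + t).
g'(t) = 0.62·214·t^-0.38. Setting 0.62·214·t^-0.38 = 214·t^0.62/(5.06+t) gives 0.62(5.06+t) = t, so 0.38·t = 0.62×5.06.
t* = 0.62×5.06/0.38 = 8.256 min.

8.3 min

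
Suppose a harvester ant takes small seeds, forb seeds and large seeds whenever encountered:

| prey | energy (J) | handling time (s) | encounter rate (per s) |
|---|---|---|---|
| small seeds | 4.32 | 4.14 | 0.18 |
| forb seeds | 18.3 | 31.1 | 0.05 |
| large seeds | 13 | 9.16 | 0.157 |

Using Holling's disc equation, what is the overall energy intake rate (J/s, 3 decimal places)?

Energy encountered per unit search time: 0.18×4.32 + 0.05×18.3 + 0.157×13 = 3.734 J/s.
Handling time per unit search time: 0.18×4.14 + 0.05×31.1 + 0.157×9.16 = 3.738.
Rate = 3.734/(1 + 3.738) = 0.788 J/s.

0.788 J/s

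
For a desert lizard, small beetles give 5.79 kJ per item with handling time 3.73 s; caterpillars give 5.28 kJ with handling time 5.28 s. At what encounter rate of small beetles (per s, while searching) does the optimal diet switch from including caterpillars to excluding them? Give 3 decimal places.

At the threshold, the rate on small beetles alone equals the profitability of caterpillars: λ·5.79/(1 + λ·3.73) = 5.28/5.28 = 1.
Rearranging, λ(5.79 − 1×3.73) = 1, so λ = 1/2.06 = 0.4854 per s.

0.485 per s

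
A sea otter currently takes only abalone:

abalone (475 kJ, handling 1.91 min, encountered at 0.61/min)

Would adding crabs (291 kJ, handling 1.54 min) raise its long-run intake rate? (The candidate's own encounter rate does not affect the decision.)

Yes

Intake rate on the current diet: R = (0.61×475) / (1 + 0.61×1.91) = 289.8/2.165 = 133.8 kJ/min.
Profitability of crabs: 291/1.54 = 189 kJ/min.
Since 189 > R, including crabs increases the long-run rate.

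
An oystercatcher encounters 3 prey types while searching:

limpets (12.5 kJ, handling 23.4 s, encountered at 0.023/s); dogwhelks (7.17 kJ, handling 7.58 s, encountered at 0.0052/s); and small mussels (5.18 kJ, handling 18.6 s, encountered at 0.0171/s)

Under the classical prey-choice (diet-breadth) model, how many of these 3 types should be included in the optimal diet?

3

Profitabilities (E/h, kJ/s): dogwhelks 0.946, limpets 0.534, small mussels 0.278. Add prey in this order while the next type's profitability exceeds the intake rate on those already taken.
Rate on top 1: 0.03587. limpets: 0.534 > 0.03587 → include.
Rate on top 2: 0.2059. small mussels: 0.278 > 0.2059 → include.
Optimal diet: dogwhelks, limpets, small mussels — 3 of 3 types.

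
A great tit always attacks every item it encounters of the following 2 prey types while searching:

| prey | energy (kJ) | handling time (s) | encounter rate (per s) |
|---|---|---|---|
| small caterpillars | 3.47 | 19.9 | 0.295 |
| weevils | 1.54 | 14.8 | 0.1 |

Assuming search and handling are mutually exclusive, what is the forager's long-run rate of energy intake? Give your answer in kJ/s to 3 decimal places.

Energy encountered per unit search time: 0.295×3.47 + 0.1×1.54 = 1.178 kJ/s.
Handling time per unit search time: 0.295×19.9 + 0.1×14.8 = 7.351.
Rate = 1.178/(1 + 7.351) = 0.141 kJ/s.

0.141 kJ/s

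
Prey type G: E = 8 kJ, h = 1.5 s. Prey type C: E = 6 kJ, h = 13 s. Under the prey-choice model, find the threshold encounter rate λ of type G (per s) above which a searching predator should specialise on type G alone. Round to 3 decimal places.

0.063 per s

Drop type C once their profitability E₂/h₂ falls below the rate achievable on type G alone: E₂/h₂ = λE₁/(1 + λh₁).
Solve for λ: λE₁h₂ = E₂(1 + λh₁) → λ(E₁h₂ − E₂h₁) = E₂ → λ = E₂/(E₁h₂ − E₂h₁).
λ = 6/(8×13 − 6×1.5) = 6/95 = 0.06316 per s.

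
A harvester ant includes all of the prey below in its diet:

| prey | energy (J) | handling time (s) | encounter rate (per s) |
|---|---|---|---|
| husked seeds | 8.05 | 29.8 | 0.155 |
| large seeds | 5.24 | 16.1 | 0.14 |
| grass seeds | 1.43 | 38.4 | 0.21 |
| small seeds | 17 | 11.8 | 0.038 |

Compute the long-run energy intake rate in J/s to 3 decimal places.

0.179 J/s

R = Σλ_iE_i / (1 + Σλ_ih_i)
Numerator: 0.155×8.05 + 0.14×5.24 + 0.21×1.43 + 0.038×17 = 2.928
Denominator: 1 + 0.155×29.8 + 0.14×16.1 + 0.21×38.4 + 0.038×11.8 = 16.39
R = 2.928/16.39 = 0.1787 J/s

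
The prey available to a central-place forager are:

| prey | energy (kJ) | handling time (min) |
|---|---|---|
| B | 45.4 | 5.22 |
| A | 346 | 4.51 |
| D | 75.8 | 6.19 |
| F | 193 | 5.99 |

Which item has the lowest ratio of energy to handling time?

In descending order of E/h:
A: 346/4.51 = 76.7 kJ/min
F: 193/5.99 = 32.2 kJ/min
D: 75.8/6.19 = 12.2 kJ/min
B: 45.4/5.22 = 8.7 kJ/min

B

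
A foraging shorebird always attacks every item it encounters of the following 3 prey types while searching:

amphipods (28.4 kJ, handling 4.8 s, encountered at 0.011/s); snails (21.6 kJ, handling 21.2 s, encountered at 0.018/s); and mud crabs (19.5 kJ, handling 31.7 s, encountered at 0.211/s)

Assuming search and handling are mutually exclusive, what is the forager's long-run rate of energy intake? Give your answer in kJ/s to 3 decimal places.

0.593 kJ/s

R = (0.011×28.4 + 0.018×21.6 + 0.211×19.5) / (1 + 0.011×4.8 + 0.018×21.2 + 0.211×31.7) = 4.816/8.123 = 0.5928 kJ/s.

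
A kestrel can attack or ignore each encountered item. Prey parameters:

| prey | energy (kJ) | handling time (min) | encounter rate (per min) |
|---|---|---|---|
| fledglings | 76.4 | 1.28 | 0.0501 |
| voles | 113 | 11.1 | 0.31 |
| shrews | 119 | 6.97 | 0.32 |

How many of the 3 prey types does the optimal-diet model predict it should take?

E/h in descending order: fledglings 59.7, shrews 17.1, voles 10.2 kJ/min. The optimal diet is the largest prefix of this list for which every included type satisfies E_i/h_i > R on the types above it.
Rate on top 1: 3.597. shrews: 17.1 > 3.597 → include.
Rate on top 2: 12.72. voles: 10.2 < 12.72 → exclude; stop.
Optimal diet: fledglings, shrews — 2 of 3 types.

2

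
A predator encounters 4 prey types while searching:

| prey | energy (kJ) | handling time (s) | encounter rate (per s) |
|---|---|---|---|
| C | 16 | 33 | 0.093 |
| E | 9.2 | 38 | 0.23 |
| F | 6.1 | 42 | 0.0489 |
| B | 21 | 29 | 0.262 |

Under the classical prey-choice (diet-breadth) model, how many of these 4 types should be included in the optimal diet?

Rank by E/h (kJ/s): B 0.724, C 0.485, E 0.242, F 0.145. Include each in turn until the next type's E/h falls below the running intake rate.
Rate on top 1: 0.6399. C: 0.485 < 0.6399 → exclude; stop.
Optimal diet: B — 1 of 4 types.

1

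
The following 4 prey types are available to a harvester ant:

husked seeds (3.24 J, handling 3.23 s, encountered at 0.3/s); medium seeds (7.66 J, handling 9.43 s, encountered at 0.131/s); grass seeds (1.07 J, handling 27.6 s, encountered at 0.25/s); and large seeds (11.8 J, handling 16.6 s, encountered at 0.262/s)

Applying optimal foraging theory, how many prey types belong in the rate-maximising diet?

E/h in descending order: husked seeds 1, medium seeds 0.812, large seeds 0.711, grass seeds 0.0388 J/s. The optimal diet is the largest prefix of this list for which every included type satisfies E_i/h_i > R on the types above it.
Rate on top 1: 0.4937. medium seeds: 0.812 > 0.4937 → include.
Rate on top 2: 0.6165. large seeds: 0.711 > 0.6165 → include.
Rate on top 3: 0.6708. grass seeds: 0.0388 < 0.6708 → exclude; stop.
Optimal diet: husked seeds, medium seeds, large seeds — 3 of 4 types.

3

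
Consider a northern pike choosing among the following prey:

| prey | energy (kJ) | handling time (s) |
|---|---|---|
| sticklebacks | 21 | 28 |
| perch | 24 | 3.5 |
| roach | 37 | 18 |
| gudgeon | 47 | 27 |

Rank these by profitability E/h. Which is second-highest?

roach

Profitability E/h (kJ/s): sticklebacks = 21/28 = 0.75, perch = 24/3.5 = 6.86, roach = 37/18 = 2.06, gudgeon = 47/27 = 1.74.
Ranked: perch > roach > gudgeon > sticklebacks.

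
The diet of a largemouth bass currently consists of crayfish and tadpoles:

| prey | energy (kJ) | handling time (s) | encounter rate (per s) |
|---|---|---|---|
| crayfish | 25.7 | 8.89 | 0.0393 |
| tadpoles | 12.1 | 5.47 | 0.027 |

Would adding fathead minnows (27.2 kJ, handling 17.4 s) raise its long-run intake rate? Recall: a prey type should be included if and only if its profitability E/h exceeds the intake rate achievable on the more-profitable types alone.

Yes

Current rate: (0.0393×25.7 + 0.027×12.1)/(1 + 0.0393×8.89 + 0.027×5.47) = 0.8929 kJ/s.
Profitability of fathead minnows: 27.2/17.4 = 1.563 kJ/s.
Since 1.563 > R, including fathead minnows increases the long-run rate.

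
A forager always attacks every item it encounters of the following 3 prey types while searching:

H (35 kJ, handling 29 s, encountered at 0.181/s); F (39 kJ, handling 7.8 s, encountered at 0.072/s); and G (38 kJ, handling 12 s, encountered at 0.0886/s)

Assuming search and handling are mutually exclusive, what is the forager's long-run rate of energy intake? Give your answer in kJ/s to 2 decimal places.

1.59 kJ/s

R = Σλ_iE_i / (1 + Σλ_ih_i)
Numerator: 0.181×35 + 0.072×39 + 0.0886×38 = 12.51
Denominator: 1 + 0.181×29 + 0.072×7.8 + 0.0886×12 = 7.874
R = 12.51/7.874 = 1.589 kJ/s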